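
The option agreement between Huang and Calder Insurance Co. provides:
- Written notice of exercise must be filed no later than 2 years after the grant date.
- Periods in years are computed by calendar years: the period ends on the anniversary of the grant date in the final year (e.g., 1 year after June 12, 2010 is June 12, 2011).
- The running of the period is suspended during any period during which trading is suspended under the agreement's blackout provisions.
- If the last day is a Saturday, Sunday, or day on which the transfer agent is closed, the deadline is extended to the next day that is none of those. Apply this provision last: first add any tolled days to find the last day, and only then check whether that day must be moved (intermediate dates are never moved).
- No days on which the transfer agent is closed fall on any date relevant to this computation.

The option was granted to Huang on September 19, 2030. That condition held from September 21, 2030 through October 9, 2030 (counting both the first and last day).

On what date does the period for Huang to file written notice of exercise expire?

2 years after September 19, 2030 is September 19, 2032.
From September 21, 2030 through October 9, 2030 inclusive is 19 days; tolling adds 19 days: September 19, 2032 + 19 days = October 8, 2032.
October 8, 2032 is a Friday and not a day on which the transfer agent is closed, so no extension applies.

October 8, 2032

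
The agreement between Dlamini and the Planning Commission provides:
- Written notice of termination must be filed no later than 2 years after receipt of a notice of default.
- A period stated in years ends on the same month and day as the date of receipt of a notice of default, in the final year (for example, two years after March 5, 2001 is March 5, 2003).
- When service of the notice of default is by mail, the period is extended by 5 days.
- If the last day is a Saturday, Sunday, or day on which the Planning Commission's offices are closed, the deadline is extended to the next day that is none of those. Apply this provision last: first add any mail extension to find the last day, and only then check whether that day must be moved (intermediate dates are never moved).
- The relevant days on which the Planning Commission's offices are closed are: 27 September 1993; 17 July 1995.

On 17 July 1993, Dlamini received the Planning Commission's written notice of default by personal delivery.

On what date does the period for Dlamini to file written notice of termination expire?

July 18, 1995

2 years after 17 July 1993 is July 17, 1995.
Service was not by mail, so no mail extension applies.
July 17, 1995 is a listed holiday. The next qualifying day is July 18, 1995.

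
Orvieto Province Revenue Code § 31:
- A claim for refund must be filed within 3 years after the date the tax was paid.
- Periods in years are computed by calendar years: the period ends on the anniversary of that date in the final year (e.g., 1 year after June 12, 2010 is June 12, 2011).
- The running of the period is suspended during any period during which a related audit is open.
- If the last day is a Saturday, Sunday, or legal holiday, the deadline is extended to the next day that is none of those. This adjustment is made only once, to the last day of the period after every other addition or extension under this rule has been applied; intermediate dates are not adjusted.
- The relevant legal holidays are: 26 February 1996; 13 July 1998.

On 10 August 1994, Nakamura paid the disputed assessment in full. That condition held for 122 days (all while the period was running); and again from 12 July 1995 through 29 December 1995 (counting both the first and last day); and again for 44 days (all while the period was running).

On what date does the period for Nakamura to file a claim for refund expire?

July 14, 1998

3 years after 10 August 1994 is August 10, 1997.
Tolling adds 122 days: August 10, 1997 + 122 days = December 10, 1997.
From July 12, 1995 through December 29, 1995 inclusive is 171 days; tolling adds 171 days: December 10, 1997 + 171 days = May 30, 1998.
Tolling adds 44 days: May 30, 1998 + 44 days = July 13, 1998.
July 13, 1998 is a listed holiday. The next qualifying day is July 14, 1998.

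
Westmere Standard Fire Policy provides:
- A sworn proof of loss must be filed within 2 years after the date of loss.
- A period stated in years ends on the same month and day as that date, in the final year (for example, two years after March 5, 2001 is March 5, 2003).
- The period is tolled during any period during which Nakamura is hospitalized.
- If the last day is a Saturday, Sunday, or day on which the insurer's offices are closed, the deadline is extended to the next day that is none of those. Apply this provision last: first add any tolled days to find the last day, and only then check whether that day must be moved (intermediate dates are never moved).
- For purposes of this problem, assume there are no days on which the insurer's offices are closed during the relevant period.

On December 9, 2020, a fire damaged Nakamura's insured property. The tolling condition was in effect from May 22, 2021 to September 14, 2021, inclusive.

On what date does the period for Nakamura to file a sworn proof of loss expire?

April 4, 2023

2 years after December 9, 2020 is December 9, 2022.
From May 22, 2021 through September 14, 2021 inclusive is 116 days; tolling adds 116 days: December 9, 2022 + 116 days = April 4, 2023.
April 4, 2023 is a Tuesday and not a day on which the insurer's offices are closed, so no extension applies.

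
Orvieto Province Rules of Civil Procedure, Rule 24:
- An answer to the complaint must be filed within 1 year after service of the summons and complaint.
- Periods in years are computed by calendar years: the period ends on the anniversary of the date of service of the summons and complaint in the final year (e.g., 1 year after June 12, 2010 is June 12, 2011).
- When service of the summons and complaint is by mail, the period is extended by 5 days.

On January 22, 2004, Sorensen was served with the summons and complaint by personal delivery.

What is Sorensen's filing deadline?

1 year after January 22, 2004 is January 22, 2005.
Service was not by mail, so no mail extension applies.

January 22, 2005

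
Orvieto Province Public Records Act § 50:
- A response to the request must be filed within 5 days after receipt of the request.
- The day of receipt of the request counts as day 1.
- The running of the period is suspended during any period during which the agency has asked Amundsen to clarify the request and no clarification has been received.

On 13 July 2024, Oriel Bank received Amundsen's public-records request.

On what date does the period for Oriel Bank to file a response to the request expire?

July 17, 2024

Counting 13 July 2024 as day 1, day 5 is July 17, 2024.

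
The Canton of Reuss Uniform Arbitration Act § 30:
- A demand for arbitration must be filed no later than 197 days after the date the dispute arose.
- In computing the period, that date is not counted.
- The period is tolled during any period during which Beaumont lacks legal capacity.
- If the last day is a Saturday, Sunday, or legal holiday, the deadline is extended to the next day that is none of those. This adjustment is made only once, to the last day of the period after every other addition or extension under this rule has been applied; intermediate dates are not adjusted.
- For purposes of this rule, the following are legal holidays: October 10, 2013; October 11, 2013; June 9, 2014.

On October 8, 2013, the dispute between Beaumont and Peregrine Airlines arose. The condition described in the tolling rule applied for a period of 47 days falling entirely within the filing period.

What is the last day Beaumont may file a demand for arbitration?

June 10, 2014

197 days after October 8, 2013 is April 23, 2014.
Tolling adds 47 days: April 23, 2014 + 47 days = June 9, 2014.
June 9, 2014 is a listed holiday. The next qualifying day is June 10, 2014.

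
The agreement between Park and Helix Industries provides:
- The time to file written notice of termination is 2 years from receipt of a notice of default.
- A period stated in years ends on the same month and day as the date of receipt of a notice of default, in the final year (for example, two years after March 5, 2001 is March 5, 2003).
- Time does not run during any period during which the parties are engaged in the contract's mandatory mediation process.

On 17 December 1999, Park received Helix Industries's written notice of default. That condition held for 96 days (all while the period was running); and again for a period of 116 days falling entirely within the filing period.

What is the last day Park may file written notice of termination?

July 17, 2002

2 years after 17 December 1999 is December 17, 2001.
Tolling adds 96 days: December 17, 2001 + 96 days = March 23, 2002.
Tolling adds 116 days: March 23, 2002 + 116 days = July 17, 2002.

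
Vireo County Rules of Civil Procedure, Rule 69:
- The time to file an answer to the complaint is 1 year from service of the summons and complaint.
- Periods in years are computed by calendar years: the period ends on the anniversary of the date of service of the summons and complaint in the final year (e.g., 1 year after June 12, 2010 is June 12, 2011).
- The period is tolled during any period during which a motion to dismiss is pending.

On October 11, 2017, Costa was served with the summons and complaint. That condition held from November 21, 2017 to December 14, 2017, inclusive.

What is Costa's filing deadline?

November 4, 2018

1 year after October 11, 2017 is October 11, 2018.
From November 21, 2017 through December 14, 2017 inclusive is 24 days; tolling adds 24 days: October 11, 2018 + 24 days = November 4, 2018.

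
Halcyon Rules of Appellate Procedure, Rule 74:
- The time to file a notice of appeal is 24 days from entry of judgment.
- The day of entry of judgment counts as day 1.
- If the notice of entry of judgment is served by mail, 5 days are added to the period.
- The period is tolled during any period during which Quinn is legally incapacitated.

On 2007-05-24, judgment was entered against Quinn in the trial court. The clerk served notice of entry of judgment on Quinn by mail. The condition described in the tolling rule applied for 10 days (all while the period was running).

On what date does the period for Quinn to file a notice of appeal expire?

Counting 2007-05-24 as day 1, day 24 is June 16, 2007.
Service was by mail, adding 5 days: June 16, 2007 + 5 days = June 21, 2007.
Tolling adds 10 days: June 21, 2007 + 10 days = July 1, 2007.

July 1, 2007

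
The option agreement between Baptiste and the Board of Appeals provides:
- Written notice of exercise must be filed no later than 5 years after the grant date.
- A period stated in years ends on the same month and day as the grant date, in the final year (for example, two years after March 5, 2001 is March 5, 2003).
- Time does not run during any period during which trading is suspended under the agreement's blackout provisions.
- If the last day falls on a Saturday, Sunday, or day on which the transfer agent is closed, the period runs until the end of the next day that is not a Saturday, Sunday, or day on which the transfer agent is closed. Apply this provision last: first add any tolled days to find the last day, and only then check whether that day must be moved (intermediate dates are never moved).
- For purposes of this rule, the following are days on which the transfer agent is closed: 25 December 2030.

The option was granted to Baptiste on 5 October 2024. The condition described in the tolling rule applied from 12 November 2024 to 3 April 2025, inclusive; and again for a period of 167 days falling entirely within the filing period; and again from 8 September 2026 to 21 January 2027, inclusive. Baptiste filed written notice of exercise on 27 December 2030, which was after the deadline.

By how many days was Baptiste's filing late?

1 day

5 years after 5 October 2024 is October 5, 2029.
From November 12, 2024 through April 3, 2025 inclusive is 143 days; tolling adds 143 days: October 5, 2029 + 143 days = February 25, 2030.
Tolling adds 167 days: February 25, 2030 + 167 days = August 11, 2030.
From September 8, 2026 through January 21, 2027 inclusive is 136 days; tolling adds 136 days: August 11, 2030 + 136 days = December 25, 2030.
December 25, 2030 is a listed holiday. The next qualifying day is December 26, 2030.
The deadline is December 26, 2030; from December 26, 2030 to December 27, 2030 is 1 days.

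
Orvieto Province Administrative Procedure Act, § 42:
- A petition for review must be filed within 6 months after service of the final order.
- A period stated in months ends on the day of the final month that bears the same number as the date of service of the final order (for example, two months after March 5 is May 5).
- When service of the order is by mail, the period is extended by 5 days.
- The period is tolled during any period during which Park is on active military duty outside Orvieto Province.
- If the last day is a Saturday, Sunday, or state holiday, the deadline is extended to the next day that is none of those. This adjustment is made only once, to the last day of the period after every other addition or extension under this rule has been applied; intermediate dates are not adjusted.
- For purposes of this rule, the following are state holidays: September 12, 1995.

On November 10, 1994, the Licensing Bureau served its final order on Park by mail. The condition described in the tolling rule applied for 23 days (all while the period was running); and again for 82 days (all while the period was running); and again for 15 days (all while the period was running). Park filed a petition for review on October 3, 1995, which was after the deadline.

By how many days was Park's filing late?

20 days

6 months after November 10, 1994 is May 10, 1995.
Service was by mail, adding 5 days: May 10, 1995 + 5 days = May 15, 1995.
Tolling adds 23 days: May 15, 1995 + 23 days = June 7, 1995.
Tolling adds 82 days: June 7, 1995 + 82 days = August 28, 1995.
Tolling adds 15 days: August 28, 1995 + 15 days = September 12, 1995.
September 12, 1995 is a listed holiday. The next qualifying day is September 13, 1995.
The deadline is September 13, 1995; from September 13, 1995 to October 3, 1995 is 20 days.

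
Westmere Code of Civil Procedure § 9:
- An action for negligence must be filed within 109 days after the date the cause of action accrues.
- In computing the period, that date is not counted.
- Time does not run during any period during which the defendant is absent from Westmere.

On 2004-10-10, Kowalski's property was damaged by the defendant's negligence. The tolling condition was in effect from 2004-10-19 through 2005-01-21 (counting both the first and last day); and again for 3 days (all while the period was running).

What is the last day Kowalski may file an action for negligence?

May 5, 2005

109 days after 2004-10-10 is January 27, 2005.
From October 19, 2004 through January 21, 2005 inclusive is 95 days; tolling adds 95 days: January 27, 2005 + 95 days = May 2, 2005.
Tolling adds 3 days: May 2, 2005 + 3 days = May 5, 2005.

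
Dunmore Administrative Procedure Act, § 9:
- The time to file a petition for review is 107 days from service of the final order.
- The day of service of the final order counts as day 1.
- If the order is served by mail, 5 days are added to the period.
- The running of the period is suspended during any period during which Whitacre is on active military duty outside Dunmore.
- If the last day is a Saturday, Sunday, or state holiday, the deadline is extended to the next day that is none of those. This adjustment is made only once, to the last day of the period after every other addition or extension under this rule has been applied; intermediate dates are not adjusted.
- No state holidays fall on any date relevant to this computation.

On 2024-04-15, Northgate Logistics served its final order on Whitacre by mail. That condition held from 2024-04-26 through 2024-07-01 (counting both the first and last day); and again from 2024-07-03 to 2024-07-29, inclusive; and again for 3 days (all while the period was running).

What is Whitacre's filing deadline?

Counting 2024-04-15 as day 1, day 107 is July 30, 2024.
Service was by mail, adding 5 days: July 30, 2024 + 5 days = August 4, 2024.
From April 26, 2024 through July 1, 2024 inclusive is 67 days; tolling adds 67 days: August 4, 2024 + 67 days = October 10, 2024.
From July 3, 2024 through July 29, 2024 inclusive is 27 days; tolling adds 27 days: October 10, 2024 + 27 days = November 6, 2024.
Tolling adds 3 days: November 6, 2024 + 3 days = November 9, 2024.
November 9, 2024 is Saturday; November 10, 2024 is Sunday. The next qualifying day is November 11, 2024.

November 11, 2024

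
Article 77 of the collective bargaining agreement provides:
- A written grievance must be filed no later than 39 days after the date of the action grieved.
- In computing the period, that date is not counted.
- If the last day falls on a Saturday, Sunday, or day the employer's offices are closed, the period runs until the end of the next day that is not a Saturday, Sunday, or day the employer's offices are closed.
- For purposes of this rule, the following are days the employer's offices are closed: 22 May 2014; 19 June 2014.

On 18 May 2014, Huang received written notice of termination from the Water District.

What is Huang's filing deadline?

June 26, 2014

39 days after 18 May 2014 is June 26, 2014.
June 26, 2014 is a Thursday and not a day the employer's offices are closed, so no extension applies.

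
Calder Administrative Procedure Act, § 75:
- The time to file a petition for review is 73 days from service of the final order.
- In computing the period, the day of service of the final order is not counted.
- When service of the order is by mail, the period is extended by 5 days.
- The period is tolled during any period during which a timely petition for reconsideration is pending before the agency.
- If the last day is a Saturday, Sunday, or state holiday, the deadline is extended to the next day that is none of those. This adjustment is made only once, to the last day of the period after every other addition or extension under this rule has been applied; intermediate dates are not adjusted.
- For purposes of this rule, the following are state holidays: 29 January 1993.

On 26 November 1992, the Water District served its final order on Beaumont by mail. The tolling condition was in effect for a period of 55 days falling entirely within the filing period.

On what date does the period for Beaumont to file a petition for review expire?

April 8, 1993

73 days after 26 November 1992 is February 7, 1993.
Service was by mail, adding 5 days: February 7, 1993 + 5 days = February 12, 1993.
Tolling adds 55 days: February 12, 1993 + 55 days = April 8, 1993.
April 8, 1993 is a Thursday and not a state holiday, so no extension applies.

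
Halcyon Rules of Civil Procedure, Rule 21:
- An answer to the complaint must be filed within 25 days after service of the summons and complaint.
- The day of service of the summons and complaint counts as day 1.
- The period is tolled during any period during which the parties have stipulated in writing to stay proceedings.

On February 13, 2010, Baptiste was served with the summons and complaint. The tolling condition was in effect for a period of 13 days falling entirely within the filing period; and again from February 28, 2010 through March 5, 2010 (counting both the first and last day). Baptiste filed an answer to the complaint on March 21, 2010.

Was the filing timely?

Yes

Counting February 13, 2010 as day 1, day 25 is March 9, 2010.
Tolling adds 13 days: March 9, 2010 + 13 days = March 22, 2010.
From February 28, 2010 through March 5, 2010 inclusive is 6 days; tolling adds 6 days: March 22, 2010 + 6 days = March 28, 2010.
The deadline is March 28, 2010; the filing on March 21, 2010 is on or before that date.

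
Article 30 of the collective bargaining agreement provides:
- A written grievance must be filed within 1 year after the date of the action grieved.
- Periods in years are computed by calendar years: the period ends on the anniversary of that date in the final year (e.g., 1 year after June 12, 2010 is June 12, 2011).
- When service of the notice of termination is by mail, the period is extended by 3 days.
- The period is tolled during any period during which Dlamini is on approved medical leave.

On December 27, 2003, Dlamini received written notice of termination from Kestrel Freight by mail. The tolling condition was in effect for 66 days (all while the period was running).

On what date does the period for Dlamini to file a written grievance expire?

March 6, 2005

1 year after December 27, 2003 is December 27, 2004.
Service was by mail, adding 3 days: December 27, 2004 + 3 days = December 30, 2004.
Tolling adds 66 days: December 30, 2004 + 66 days = March 6, 2005.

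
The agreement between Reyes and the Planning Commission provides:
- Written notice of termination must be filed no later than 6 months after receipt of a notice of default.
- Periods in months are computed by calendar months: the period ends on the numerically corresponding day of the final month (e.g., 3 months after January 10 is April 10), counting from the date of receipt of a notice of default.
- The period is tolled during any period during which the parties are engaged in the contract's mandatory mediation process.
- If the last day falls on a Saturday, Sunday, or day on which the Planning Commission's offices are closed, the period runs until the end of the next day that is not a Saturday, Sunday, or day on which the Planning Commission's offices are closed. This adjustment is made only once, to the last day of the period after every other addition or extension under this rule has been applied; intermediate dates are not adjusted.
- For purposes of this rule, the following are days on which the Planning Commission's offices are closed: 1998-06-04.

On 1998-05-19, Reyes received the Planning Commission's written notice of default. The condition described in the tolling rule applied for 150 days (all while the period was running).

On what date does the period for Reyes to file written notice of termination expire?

6 months after 1998-05-19 is November 19, 1998.
Tolling adds 150 days: November 19, 1998 + 150 days = April 18, 1999.
April 18, 1999 is Sunday. The next qualifying day is April 19, 1999.

April 19, 1999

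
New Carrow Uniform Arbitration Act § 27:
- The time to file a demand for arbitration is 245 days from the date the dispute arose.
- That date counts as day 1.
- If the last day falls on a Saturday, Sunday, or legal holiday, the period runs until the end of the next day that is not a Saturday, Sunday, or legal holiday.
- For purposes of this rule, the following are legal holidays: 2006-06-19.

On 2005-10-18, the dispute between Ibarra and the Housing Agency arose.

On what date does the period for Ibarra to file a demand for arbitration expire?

Counting 2005-10-18 as day 1, day 245 is June 19, 2006.
June 19, 2006 is a listed holiday. The next qualifying day is June 20, 2006.

June 20, 2006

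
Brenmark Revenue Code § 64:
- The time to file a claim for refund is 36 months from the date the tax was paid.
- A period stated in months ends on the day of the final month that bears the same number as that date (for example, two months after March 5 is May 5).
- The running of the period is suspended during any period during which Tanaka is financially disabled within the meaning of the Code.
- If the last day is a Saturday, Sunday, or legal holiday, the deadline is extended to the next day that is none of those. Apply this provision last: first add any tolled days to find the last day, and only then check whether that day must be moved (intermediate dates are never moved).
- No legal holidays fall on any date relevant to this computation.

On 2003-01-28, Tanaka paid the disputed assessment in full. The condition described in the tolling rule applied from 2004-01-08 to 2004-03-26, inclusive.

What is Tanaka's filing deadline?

April 17, 2006

36 months after 2003-01-28 is January 28, 2006.
From January 8, 2004 through March 26, 2004 inclusive is 79 days; tolling adds 79 days: January 28, 2006 + 79 days = April 17, 2006.
April 17, 2006 is a Monday and not a legal holiday, so no extension applies.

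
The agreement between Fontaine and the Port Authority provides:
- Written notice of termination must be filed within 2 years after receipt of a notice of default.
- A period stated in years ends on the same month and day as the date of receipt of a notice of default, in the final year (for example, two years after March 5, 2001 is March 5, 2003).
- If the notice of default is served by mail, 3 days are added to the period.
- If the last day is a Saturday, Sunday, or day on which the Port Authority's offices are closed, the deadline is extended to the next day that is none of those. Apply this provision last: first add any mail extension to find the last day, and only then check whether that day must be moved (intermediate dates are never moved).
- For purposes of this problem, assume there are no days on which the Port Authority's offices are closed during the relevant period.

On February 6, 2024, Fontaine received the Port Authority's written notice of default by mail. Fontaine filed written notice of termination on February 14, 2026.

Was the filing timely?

2 years after February 6, 2024 is February 6, 2026.
Service was by mail, adding 3 days: February 6, 2026 + 3 days = February 9, 2026.
February 9, 2026 is a Monday and not a day on which the Port Authority's offices are closed, so no extension applies.
The deadline is February 9, 2026; the filing on February 14, 2026 is after that date.

No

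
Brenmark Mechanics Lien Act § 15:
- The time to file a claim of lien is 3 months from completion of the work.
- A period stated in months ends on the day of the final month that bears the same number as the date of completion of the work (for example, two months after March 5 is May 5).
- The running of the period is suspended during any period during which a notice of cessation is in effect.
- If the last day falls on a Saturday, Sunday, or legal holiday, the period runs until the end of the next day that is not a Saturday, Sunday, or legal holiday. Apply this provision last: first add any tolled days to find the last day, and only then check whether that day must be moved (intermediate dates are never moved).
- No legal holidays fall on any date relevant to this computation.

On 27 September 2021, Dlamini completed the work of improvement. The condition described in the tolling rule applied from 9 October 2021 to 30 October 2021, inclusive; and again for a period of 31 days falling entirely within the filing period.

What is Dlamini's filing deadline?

February 18, 2022

3 months after 27 September 2021 is December 27, 2021.
From October 9, 2021 through October 30, 2021 inclusive is 22 days; tolling adds 22 days: December 27, 2021 + 22 days = January 18, 2022.
Tolling adds 31 days: January 18, 2022 + 31 days = February 18, 2022.
February 18, 2022 is a Friday and not a legal holiday, so no extension applies.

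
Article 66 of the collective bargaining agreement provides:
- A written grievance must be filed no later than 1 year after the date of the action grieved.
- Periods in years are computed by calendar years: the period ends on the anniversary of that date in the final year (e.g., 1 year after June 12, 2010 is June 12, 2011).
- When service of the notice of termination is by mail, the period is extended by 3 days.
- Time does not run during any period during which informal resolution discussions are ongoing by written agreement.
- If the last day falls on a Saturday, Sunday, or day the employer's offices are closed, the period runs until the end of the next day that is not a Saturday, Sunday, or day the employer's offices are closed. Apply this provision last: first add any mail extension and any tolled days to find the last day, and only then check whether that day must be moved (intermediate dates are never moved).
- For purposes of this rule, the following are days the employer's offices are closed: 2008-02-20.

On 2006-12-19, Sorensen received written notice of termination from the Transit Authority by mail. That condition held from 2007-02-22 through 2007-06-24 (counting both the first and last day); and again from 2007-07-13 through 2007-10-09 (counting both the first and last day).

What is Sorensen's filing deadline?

July 21, 2008

1 year after 2006-12-19 is December 19, 2007.
Service was by mail, adding 3 days: December 19, 2007 + 3 days = December 22, 2007.
From February 22, 2007 through June 24, 2007 inclusive is 123 days; tolling adds 123 days: December 22, 2007 + 123 days = April 23, 2008.
From July 13, 2007 through October 9, 2007 inclusive is 89 days; tolling adds 89 days: April 23, 2008 + 89 days = July 21, 2008.
July 21, 2008 is a Monday and not a day the employer's offices are closed, so no extension applies.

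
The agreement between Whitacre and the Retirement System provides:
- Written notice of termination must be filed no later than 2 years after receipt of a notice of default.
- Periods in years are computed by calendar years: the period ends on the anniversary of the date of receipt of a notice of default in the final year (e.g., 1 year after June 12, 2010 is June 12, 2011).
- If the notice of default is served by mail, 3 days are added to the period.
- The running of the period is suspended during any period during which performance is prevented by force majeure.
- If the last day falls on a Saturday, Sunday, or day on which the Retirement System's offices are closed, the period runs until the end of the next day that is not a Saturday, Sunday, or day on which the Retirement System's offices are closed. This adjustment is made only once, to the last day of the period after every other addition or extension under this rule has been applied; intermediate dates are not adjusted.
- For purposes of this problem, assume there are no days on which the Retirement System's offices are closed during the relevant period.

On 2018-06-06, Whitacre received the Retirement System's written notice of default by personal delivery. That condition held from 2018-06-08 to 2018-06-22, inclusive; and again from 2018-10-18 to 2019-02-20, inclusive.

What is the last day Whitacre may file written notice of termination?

October 26, 2020

2 years after 2018-06-06 is June 6, 2020.
Service was not by mail, so no mail extension applies.
From June 8, 2018 through June 22, 2018 inclusive is 15 days; tolling adds 15 days: June 6, 2020 + 15 days = June 21, 2020.
From October 18, 2018 through February 20, 2019 inclusive is 126 days; tolling adds 126 days: June 21, 2020 + 126 days = October 25, 2020.
October 25, 2020 is Sunday. The next qualifying day is October 26, 2020.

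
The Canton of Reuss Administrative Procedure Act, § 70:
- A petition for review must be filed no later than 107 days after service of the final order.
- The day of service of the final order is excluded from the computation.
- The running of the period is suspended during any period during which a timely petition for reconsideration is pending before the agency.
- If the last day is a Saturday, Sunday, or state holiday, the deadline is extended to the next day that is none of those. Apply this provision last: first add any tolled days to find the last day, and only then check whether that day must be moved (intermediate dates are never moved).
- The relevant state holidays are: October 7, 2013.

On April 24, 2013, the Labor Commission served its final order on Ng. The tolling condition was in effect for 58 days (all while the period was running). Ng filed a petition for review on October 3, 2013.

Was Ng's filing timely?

Yes

107 days after April 24, 2013 is August 9, 2013.
Tolling adds 58 days: August 9, 2013 + 58 days = October 6, 2013.
October 6, 2013 is Sunday; October 7, 2013 is a listed holiday. The next qualifying day is October 8, 2013.
The deadline is October 8, 2013; the filing on October 3, 2013 is on or before that date.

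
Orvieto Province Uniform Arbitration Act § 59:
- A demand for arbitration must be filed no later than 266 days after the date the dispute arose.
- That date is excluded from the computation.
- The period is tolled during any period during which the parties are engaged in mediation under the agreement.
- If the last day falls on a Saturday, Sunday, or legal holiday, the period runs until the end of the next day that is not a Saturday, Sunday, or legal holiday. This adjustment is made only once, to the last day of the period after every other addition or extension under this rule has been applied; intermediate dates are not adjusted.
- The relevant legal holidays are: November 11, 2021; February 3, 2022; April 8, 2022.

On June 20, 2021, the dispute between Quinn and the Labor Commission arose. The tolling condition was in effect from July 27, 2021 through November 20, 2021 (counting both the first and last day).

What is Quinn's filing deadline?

July 8, 2022

266 days after June 20, 2021 is March 13, 2022.
From July 27, 2021 through November 20, 2021 inclusive is 117 days; tolling adds 117 days: March 13, 2022 + 117 days = July 8, 2022.
July 8, 2022 is a Friday and not a legal holiday, so no extension applies.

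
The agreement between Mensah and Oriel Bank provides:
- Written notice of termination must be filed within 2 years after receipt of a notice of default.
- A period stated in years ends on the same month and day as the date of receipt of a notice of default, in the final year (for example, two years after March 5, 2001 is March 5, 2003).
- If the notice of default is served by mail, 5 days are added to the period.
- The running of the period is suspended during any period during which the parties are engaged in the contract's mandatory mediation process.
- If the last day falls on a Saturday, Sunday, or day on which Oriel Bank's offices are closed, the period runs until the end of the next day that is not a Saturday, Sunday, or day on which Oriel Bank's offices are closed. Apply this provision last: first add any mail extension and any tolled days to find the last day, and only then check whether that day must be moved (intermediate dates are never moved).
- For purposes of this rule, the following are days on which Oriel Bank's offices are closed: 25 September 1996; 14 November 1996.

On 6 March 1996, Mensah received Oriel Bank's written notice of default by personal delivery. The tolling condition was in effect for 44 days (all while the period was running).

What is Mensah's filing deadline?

2 years after 6 March 1996 is March 6, 1998.
Service was not by mail, so no mail extension applies.
Tolling adds 44 days: March 6, 1998 + 44 days = April 19, 1998.
April 19, 1998 is Sunday. The next qualifying day is April 20, 1998.

April 20, 1998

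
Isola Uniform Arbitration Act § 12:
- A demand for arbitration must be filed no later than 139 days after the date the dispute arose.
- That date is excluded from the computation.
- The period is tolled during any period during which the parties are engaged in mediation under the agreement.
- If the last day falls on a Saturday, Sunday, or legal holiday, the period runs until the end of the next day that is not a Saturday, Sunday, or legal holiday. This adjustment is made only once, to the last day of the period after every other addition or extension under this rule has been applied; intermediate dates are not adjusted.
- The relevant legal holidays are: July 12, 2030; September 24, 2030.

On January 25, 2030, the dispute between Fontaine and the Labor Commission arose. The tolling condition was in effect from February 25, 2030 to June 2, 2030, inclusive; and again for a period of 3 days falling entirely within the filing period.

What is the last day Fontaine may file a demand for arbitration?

139 days after January 25, 2030 is June 13, 2030.
From February 25, 2030 through June 2, 2030 inclusive is 98 days; tolling adds 98 days: June 13, 2030 + 98 days = September 19, 2030.
Tolling adds 3 days: September 19, 2030 + 3 days = September 22, 2030.
September 22, 2030 is Sunday. The next qualifying day is September 23, 2030.

September 23, 2030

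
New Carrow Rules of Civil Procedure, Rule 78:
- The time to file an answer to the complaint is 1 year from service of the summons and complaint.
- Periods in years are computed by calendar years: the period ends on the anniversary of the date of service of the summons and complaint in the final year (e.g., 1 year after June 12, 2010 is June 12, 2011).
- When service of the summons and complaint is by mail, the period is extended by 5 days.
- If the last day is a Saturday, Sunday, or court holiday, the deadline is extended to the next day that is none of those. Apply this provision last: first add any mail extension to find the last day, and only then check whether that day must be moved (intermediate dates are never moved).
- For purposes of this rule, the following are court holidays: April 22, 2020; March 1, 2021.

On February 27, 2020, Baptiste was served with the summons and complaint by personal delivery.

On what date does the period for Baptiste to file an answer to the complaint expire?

1 year after February 27, 2020 is February 27, 2021.
Service was not by mail, so no mail extension applies.
February 27, 2021 is Saturday; February 28, 2021 is Sunday; March 1, 2021 is a listed holiday. The next qualifying day is March 2, 2021.

March 2, 2021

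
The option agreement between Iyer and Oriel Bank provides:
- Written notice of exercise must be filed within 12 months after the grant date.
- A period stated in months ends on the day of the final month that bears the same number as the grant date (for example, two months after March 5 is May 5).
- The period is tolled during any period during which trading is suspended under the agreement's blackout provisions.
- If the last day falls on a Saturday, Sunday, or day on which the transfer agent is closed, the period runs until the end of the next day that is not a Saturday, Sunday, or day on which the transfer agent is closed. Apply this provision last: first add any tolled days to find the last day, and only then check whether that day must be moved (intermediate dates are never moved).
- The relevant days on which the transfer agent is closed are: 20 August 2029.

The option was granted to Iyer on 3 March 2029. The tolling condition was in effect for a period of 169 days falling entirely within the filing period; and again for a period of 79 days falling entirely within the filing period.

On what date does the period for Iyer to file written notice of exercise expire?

November 6, 2030

12 months after 3 March 2029 is March 3, 2030.
Tolling adds 169 days: March 3, 2030 + 169 days = August 19, 2030.
Tolling adds 79 days: August 19, 2030 + 79 days = November 6, 2030.
November 6, 2030 is a Wednesday and not a day on which the transfer agent is closed, so no extension applies.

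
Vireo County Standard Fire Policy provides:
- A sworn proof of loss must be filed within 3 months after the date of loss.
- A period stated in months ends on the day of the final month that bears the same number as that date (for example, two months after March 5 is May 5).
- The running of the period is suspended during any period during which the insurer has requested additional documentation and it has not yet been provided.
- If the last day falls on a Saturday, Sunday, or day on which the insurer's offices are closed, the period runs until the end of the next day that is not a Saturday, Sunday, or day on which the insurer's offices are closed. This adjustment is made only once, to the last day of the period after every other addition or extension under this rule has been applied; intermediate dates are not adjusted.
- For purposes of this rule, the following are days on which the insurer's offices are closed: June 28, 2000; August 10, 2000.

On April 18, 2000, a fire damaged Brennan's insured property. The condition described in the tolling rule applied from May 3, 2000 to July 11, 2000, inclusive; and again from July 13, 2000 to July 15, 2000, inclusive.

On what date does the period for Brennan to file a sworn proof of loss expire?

September 29, 2000

3 months after April 18, 2000 is July 18, 2000.
From May 3, 2000 through July 11, 2000 inclusive is 70 days; tolling adds 70 days: July 18, 2000 + 70 days = September 26, 2000.
From July 13, 2000 through July 15, 2000 inclusive is 3 days; tolling adds 3 days: September 26, 2000 + 3 days = September 29, 2000.
September 29, 2000 is a Friday and not a day on which the insurer's offices are closed, so no extension applies.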